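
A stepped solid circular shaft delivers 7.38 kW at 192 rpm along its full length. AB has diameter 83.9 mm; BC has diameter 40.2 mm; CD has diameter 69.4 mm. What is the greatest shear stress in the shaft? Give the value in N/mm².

ω = 2π·192/60 = 20.11 rad/s, so T = P/ω = 7.38×10³ / 20.11 = 367.1 N·m.
Under the same torque, τ_max = 16T/(πd³) is largest where d is smallest — segment BC (d = 40.2 mm).
τ_max = 16·367.1/(π·(0.0402)³) = 2.878×10^7 Pa.

28.8 N/mm²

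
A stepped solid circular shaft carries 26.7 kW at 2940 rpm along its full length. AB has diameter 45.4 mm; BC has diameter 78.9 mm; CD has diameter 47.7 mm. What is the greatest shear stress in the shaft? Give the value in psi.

ω = 2π·2940/60 = 307.9 rad/s, so T = P/ω = 26.7×10³ / 307.9 = 86.72 N·m.
Under the same torque, τ_max = 16T/(πd³) is largest where d is smallest — segment AB (d = 45.4 mm).
τ_max = 16·86.72/(π·(0.0454)³) = 4.720×10^6 Pa.

685 psi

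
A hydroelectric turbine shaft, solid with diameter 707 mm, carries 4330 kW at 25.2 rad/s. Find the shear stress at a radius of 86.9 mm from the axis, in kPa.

ω = 25.2 rad/s, so T = P/ω = 4330×10³ / 25.20 = 171800 N·m.
J = πd⁴/32 = π(0.707)⁴/32 = 0.02453 m⁴.
Shear stress varies linearly with radius: τ = T·r/J = 171800 × 0.0869 / 0.02453 = 6.087×10^5 Pa.

609 kPa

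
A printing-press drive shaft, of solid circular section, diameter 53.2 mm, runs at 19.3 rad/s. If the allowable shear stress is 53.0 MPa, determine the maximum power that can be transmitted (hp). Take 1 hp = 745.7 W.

40.6 hp

J = πd⁴/32 = π(0.0532)⁴/32 = 7.864×10^-7 m⁴.
T_max = τ_allow·J/r = 5.30×10^7 × 7.864×10^-7 / 0.0266 = 1567 N·m.
ω = 19.3 rad/s, so P_max = T_max·ω = 3.024×10^4 W.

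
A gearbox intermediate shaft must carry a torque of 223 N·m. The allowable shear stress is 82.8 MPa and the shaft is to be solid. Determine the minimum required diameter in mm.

23.9 mm

For a solid shaft τ_max = 16T/(πd³), so d = (16T/(π τ_allow))^(1/3) = (16·223.0/(π·8.28×10^7))^(1/3) = 0.02394 m.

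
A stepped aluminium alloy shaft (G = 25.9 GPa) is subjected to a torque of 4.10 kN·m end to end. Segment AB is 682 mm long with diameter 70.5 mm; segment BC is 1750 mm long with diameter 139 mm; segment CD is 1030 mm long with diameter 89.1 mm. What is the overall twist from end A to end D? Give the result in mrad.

78.4 mrad

J_AB = π(0.0705)⁴/32 = 2.43×10^-6 m⁴; J_BC = π(0.139)⁴/32 = 3.66×10^-5 m⁴; J_CD = π(0.0891)⁴/32 = 6.19×10^-6 m⁴.
θ = (T/G)·Σ L_i/J_i = (4100/25.9×10⁹)·(0.682/2.43×10^-6 + 1.75/3.66×10^-5 + 1.03/6.19×10^-6) = 0.07843 rad.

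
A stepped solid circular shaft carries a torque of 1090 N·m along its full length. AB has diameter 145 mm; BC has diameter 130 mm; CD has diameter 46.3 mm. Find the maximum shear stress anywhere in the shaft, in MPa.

Under the same torque, τ_max = 16T/(πd³) is largest where d is smallest — segment CD (d = 46.3 mm).
τ_max = 16·1090/(π·(0.0463)³) = 5.593×10^7 Pa.

55.9 MPa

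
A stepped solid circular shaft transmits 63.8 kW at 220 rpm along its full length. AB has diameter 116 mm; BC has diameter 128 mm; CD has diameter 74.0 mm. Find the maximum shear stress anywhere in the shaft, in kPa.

ω = 2π·220/60 = 23.04 rad/s, so T = P/ω = 63.8×10³ / 23.04 = 2769 N·m.
Under the same torque, τ_max = 16T/(πd³) is largest where d is smallest — segment CD (d = 74.0 mm).
τ_max = 16·2769/(π·(0.0740)³) = 3.481×10^7 Pa.

34800 kPa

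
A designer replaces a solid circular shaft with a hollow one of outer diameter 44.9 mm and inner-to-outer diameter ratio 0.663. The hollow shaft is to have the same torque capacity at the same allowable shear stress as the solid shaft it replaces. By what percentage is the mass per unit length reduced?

Equal τ_max and T ⇒ the solid shaft needs d_s³ = d_o³(1−k⁴), so d_s = 44.9·(1−0.663⁴)^(1/3) = 41.80 mm.
Area ratio A_h/A_s = d_o²(1−k²)/d_s² = (1−k²)/(1−k⁴)^(2/3) = 0.6467.
Mass saving = 1 − 0.6467 = 35.3 %.

35.3 %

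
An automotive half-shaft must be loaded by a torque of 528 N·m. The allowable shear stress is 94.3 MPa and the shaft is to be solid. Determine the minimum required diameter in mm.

For a solid shaft τ_max = 16T/(πd³), so d = (16T/(π τ_allow))^(1/3) = (16·528.0/(π·9.43×10^7))^(1/3) = 0.03055 m.

30.6 mm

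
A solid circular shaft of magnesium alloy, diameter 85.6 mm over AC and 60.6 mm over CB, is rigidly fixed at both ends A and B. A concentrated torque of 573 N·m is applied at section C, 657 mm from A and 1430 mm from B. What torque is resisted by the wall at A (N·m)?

Compatibility: T_A·a/J_AC = T_B·b/J_CB with T_A + T_B = T₀.
J_AC = 5.27×10^-6 m⁴, J_CB = 1.32×10^-6 m⁴, so T_A = T₀·(J_AC/a)/((J_AC/a)+(J_CB/b)) = 513.7 N·m, T_B = 59.29 N·m.

514 N·m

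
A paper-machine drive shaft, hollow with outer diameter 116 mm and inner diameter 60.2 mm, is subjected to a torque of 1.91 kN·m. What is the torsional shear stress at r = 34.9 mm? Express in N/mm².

4.04 N/mm²

J = π(d_o⁴ − d_i⁴)/32 = π(0.116⁴ − 0.0602⁴)/32 = 1.649×10^-5 m⁴.
Shear stress varies linearly with radius: τ = T·r/J = 1910 × 0.0349 / 1.649×10^-5 = 4.043×10^6 Pa.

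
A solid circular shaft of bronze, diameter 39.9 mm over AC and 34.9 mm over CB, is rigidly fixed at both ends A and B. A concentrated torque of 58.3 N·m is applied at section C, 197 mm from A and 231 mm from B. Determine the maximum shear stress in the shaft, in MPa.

3.12 MPa

Compatibility: T_A·a/J_AC = T_B·b/J_CB with T_A + T_B = T₀.
J_AC = 2.49×10^-7 m⁴, J_CB = 1.46×10^-7 m⁴, so T_A = T₀·(J_AC/a)/((J_AC/a)+(J_CB/b)) = 38.89 N·m, T_B = 19.41 N·m.
τ in each portion: τ_AC = 3.12×10^6 Pa, τ_CB = 2.33×10^6 Pa; maximum is in AC.
τ_max = T_AC·r/J = 38.89·0.0199/2.49×10^-7 = 3.118×10^6 Pa.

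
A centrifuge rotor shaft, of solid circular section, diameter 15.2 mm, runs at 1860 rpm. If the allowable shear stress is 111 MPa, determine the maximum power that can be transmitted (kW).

14.9 kW

J = πd⁴/32 = π(0.0152)⁴/32 = 5.241×10^-9 m⁴.
T_max = τ_allow·J/r = 1.11×10^8 × 5.241×10^-9 / 0.00760 = 76.54 N·m.
ω = 2π·1860/60 = 194.8 rad/s, so P_max = T_max·ω = 1.491×10^4 W.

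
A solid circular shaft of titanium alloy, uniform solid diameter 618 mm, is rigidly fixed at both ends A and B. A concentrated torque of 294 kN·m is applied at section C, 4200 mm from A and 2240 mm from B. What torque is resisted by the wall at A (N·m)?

With uniform GJ and both ends fixed, compatibility θ_AC = θ_CB gives T_A·a = T_B·b, together with T_A + T_B = T₀.
T_A = T₀·b/(a+b) = 294000·2240/6440 = 102300 N·m; T_B = 191700 N·m.

102000 N·m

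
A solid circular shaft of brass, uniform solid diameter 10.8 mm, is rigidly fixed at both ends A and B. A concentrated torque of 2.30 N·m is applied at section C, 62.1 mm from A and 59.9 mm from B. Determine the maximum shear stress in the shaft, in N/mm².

With uniform GJ and both ends fixed, compatibility θ_AC = θ_CB gives T_A·a = T_B·b, together with T_A + T_B = T₀.
T_A = T₀·b/(a+b) = 2.300·59.9/122.0 = 1.129 N·m; T_B = 1.171 N·m.
τ in each portion: τ_AC = 4.57×10^6 Pa, τ_CB = 4.73×10^6 Pa; maximum is in CB.
τ_max = T_CB·r/J = 1.171·0.00540/1.34×10^-9 = 4.733×10^6 Pa.

4.73 N/mm²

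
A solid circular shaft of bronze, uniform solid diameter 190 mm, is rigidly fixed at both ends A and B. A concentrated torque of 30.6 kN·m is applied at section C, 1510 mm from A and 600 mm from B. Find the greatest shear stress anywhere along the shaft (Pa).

1.63e7 Pa

With uniform GJ and both ends fixed, compatibility θ_AC = θ_CB gives T_A·a = T_B·b, together with T_A + T_B = T₀.
T_A = T₀·b/(a+b) = 30600·600/2110 = 8701 N·m; T_B = 21900 N·m.
τ in each portion: τ_AC = 6.46×10^6 Pa, τ_CB = 1.63×10^7 Pa; maximum is in CB.
τ_max = T_CB·r/J = 21900·0.0950/1.28×10^-4 = 1.626×10^7 Pa.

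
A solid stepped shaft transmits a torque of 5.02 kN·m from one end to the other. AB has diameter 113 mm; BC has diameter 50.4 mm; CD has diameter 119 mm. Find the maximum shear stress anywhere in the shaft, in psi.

29000 psi

Under the same torque, τ_max = 16T/(πd³) is largest where d is smallest — segment BC (d = 50.4 mm).
τ_max = 16·5020/(π·(0.0504)³) = 1.997×10^8 Pa.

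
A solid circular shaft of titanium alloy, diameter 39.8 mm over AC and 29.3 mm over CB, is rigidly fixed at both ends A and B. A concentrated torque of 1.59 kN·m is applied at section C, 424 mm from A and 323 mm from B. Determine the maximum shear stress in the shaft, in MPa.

Compatibility: T_A·a/J_AC = T_B·b/J_CB with T_A + T_B = T₀.
J_AC = 2.46×10^-7 m⁴, J_CB = 7.24×10^-8 m⁴, so T_A = T₀·(J_AC/a)/((J_AC/a)+(J_CB/b)) = 1148 N·m, T_B = 442.5 N·m.
τ in each portion: τ_AC = 9.27×10^7 Pa, τ_CB = 8.96×10^7 Pa; maximum is in AC.
τ_max = T_AC·r/J = 1148·0.0199/2.46×10^-7 = 9.270×10^7 Pa.

92.7 MPa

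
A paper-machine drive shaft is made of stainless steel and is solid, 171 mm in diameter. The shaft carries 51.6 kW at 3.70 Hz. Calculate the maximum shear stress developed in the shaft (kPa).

2260 kPa

ω = 2π·3.70 = 23.25 rad/s, so T = P/ω = 51.6×10³ / 23.25 = 2220 N·m.
J = πd⁴/32 = π(0.171)⁴/32 = 8.394×10^-5 m⁴.
τ_max = T·r/J = 2220 × 0.0855 / 8.394×10^-5 = 2.261×10^6 Pa.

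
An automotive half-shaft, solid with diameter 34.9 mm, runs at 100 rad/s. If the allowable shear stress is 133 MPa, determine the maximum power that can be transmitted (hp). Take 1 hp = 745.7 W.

J = πd⁴/32 = π(0.0349)⁴/32 = 1.456×10^-7 m⁴.
T_max = τ_allow·J/r = 1.33×10^8 × 1.456×10^-7 / 0.0175 = 1110 N·m.
ω = 100 rad/s, so P_max = T_max·ω = 1.110×10^5 W.

149 hp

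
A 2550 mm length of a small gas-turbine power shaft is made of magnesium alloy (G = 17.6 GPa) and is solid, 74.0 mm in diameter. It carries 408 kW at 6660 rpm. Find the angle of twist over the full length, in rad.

0.0288 rad

ω = 2π·6660/60 = 697.4 rad/s, so T = P/ω = 408×10³ / 697.4 = 585.0 N·m.
J = πd⁴/32 = π(0.0740)⁴/32 = 2.944×10^-6 m⁴.
θ = T·L/(G·J) = 585.0 × 2.55 / (17.6×10⁹ × 2.944×10^-6) = 0.02879 rad.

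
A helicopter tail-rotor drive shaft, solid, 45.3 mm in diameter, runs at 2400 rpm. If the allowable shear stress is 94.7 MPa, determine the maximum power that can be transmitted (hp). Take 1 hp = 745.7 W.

583 hp

J = πd⁴/32 = π(0.0453)⁴/32 = 4.134×10^-7 m⁴.
T_max = τ_allow·J/r = 9.47×10^7 × 4.134×10^-7 / 0.0226 = 1729 N·m.
ω = 2π·2400/60 = 251.3 rad/s, so P_max = T_max·ω = 4.344×10^5 W.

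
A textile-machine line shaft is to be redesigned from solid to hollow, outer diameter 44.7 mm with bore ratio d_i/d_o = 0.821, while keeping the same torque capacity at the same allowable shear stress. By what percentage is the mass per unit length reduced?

Equal τ_max and T ⇒ the solid shaft needs d_s³ = d_o³(1−k⁴), so d_s = 44.7·(1−0.821⁴)^(1/3) = 36.53 mm.
Area ratio A_h/A_s = d_o²(1−k²)/d_s² = (1−k²)/(1−k⁴)^(2/3) = 0.4881.
Mass saving = 1 − 0.4881 = 51.2 %.

51.2 %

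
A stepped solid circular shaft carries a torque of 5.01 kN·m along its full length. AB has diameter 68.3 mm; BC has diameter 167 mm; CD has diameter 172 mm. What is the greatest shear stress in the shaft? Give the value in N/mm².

Under the same torque, τ_max = 16T/(πd³) is largest where d is smallest — segment AB (d = 68.3 mm).
τ_max = 16·5010/(π·(0.0683)³) = 8.008×10^7 Pa.

80.1 N/mm²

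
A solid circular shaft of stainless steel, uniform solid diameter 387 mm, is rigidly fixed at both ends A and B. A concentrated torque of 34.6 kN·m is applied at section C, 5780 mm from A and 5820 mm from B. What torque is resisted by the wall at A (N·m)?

With uniform GJ and both ends fixed, compatibility θ_AC = θ_CB gives T_A·a = T_B·b, together with T_A + T_B = T₀.
T_A = T₀·b/(a+b) = 34600·5820/11600 = 17360 N·m; T_B = 17240 N·m.

17400 N·m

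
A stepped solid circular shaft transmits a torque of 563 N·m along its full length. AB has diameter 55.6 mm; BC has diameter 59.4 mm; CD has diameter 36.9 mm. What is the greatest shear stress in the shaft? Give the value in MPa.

Under the same torque, τ_max = 16T/(πd³) is largest where d is smallest — segment CD (d = 36.9 mm).
τ_max = 16·563.0/(π·(0.0369)³) = 5.707×10^7 Pa.

57.1 MPa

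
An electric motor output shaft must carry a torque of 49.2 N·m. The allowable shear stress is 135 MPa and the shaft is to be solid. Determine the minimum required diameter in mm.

For a solid shaft τ_max = 16T/(πd³), so d = (16T/(π τ_allow))^(1/3) = (16·49.20/(π·1.35×10^8))^(1/3) = 0.01229 m.

12.3 mm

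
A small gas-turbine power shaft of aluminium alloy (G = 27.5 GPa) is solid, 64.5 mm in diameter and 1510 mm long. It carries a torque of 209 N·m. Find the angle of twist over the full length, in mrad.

6.75 mrad

J = πd⁴/32 = π(0.0645)⁴/32 = 1.699×10^-6 m⁴.
θ = T·L/(G·J) = 209.0 × 1.51 / (27.5×10⁹ × 1.699×10^-6) = 6.754×10^-3 rad.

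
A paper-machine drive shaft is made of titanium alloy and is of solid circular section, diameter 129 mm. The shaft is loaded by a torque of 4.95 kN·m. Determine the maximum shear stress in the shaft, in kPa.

J = πd⁴/32 = π(0.129)⁴/32 = 2.719×10^-5 m⁴.
τ_max = T·r/J = 4950 × 0.0645 / 2.719×10^-5 = 1.174×10^7 Pa.

11700 kPa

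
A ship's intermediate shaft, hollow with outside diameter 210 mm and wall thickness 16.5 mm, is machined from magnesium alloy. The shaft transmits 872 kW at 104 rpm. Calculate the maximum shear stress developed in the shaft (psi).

ω = 2π·104/60 = 10.89 rad/s, so T = P/ω = 872×10³ / 10.89 = 80070 N·m.
J = π(d_o⁴ − d_i⁴)/32 = π(0.210⁴ − 0.177⁴)/32 = 9.457×10^-5 m⁴.
τ_max = T·r/J = 80070 × 0.105 / 9.457×10^-5 = 8.890×10^7 Pa.

12900 psi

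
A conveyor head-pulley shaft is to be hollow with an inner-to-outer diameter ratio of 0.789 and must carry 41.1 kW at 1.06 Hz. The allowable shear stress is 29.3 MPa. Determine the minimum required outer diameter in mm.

ω = 2π·1.06 = 6.660 rad/s, so T = P/ω = 41.1×10³ / 6.660 = 6171 N·m.
For a hollow shaft with d_i/d_o = 0.789: τ_max = 16T/(π d_o³ (1−k⁴)), so d_o = [16T/(π τ_allow (1−k⁴))]^(1/3) = [16·6171/(π·2.93×10^7·0.6125)]^(1/3) = 0.1205 m.

121 mm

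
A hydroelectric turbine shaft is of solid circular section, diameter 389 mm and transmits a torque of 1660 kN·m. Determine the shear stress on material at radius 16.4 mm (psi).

1760 psi

J = πd⁴/32 = π(0.389)⁴/32 = 2.248×10^-3 m⁴.
Shear stress varies linearly with radius: τ = T·r/J = 1.660e6 × 0.0164 / 2.248×10^-3 = 1.211×10^7 Pa.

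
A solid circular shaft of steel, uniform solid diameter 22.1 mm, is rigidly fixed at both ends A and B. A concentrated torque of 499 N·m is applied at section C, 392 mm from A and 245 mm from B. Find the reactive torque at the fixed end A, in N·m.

192 N·m

With uniform GJ and both ends fixed, compatibility θ_AC = θ_CB gives T_A·a = T_B·b, together with T_A + T_B = T₀.
T_A = T₀·b/(a+b) = 499.0·245/637.0 = 191.9 N·m; T_B = 307.1 N·m.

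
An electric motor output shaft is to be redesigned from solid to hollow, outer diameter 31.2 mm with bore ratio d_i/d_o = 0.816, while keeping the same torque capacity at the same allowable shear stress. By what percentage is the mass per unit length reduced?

50.6 %

Equal τ_max and T ⇒ the solid shaft needs d_s³ = d_o³(1−k⁴), so d_s = 31.2·(1−0.816⁴)^(1/3) = 25.67 mm.
Area ratio A_h/A_s = d_o²(1−k²)/d_s² = (1−k²)/(1−k⁴)^(2/3) = 0.4938.
Mass saving = 1 − 0.4938 = 50.6 %.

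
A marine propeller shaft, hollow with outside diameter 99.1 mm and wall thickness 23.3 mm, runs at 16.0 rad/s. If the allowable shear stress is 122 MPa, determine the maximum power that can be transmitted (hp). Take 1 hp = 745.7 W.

J = π(d_o⁴ − d_i⁴)/32 = π(0.0991⁴ − 0.0525⁴)/32 = 8.723×10^-6 m⁴.
T_max = τ_allow·J/r = 1.22×10^8 × 8.723×10^-6 / 0.0495 = 21480 N·m.
ω = 16.0 rad/s, so P_max = T_max·ω = 3.436×10^5 W.

461 hp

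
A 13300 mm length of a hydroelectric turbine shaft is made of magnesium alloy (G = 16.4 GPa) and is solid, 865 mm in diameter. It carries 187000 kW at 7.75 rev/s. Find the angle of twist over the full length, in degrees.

ω = 2π·7.75 = 48.69 rad/s, so T = P/ω = 187000×10³ / 48.69 = 3.840e6 N·m.
J = πd⁴/32 = π(0.865)⁴/32 = 0.05496 m⁴.
θ = T·L/(G·J) = 3.840e6 × 13.3 / (16.4×10⁹ × 0.05496) = 0.05666 rad.

3.25°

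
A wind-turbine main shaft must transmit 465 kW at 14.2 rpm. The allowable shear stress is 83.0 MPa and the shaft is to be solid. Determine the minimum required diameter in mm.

ω = 2π·14.2/60 = 1.487 rad/s, so T = P/ω = 465×10³ / 1.487 = 312700 N·m.
For a solid shaft τ_max = 16T/(πd³), so d = (16T/(π τ_allow))^(1/3) = (16·312700/(π·8.30×10^7))^(1/3) = 0.2677 m.

268 mm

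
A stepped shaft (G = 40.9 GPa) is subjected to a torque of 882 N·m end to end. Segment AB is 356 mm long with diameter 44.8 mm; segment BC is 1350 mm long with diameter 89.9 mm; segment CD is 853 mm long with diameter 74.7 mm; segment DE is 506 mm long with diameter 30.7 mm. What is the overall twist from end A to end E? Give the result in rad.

0.155 rad

J_AB = π(0.0448)⁴/32 = 3.95×10^-7 m⁴; J_BC = π(0.0899)⁴/32 = 6.41×10^-6 m⁴; J_CD = π(0.0747)⁴/32 = 3.06×10^-6 m⁴; J_DE = π(0.0307)⁴/32 = 8.72×10^-8 m⁴.
θ = (T/G)·Σ L_i/J_i = (882.0/40.9×10⁹)·(0.356/3.95×10^-7 + 1.35/6.41×10^-6 + 0.853/3.06×10^-6 + 0.506/8.72×10^-8) = 0.1551 rad.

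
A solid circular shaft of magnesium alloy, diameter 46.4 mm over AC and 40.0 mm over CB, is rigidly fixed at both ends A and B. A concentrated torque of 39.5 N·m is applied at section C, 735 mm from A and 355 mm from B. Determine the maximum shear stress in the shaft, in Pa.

Compatibility: T_A·a/J_AC = T_B·b/J_CB with T_A + T_B = T₀.
J_AC = 4.55×10^-7 m⁴, J_CB = 2.51×10^-7 m⁴, so T_A = T₀·(J_AC/a)/((J_AC/a)+(J_CB/b)) = 18.43 N·m, T_B = 21.07 N·m.
τ in each portion: τ_AC = 9.39×10^5 Pa, τ_CB = 1.68×10^6 Pa; maximum is in CB.
τ_max = T_CB·r/J = 21.07·0.0200/2.51×10^-7 = 1.677×10^6 Pa.

1.68e6 Pa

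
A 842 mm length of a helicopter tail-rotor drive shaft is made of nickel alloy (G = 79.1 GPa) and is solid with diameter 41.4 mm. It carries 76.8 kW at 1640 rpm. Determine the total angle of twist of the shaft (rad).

ω = 2π·1640/60 = 171.7 rad/s, so T = P/ω = 76.8×10³ / 171.7 = 447.2 N·m.
J = πd⁴/32 = π(0.0414)⁴/32 = 2.884×10^-7 m⁴.
θ = T·L/(G·J) = 447.2 × 0.842 / (79.1×10⁹ × 2.884×10^-7) = 0.01651 rad.

0.0165 rad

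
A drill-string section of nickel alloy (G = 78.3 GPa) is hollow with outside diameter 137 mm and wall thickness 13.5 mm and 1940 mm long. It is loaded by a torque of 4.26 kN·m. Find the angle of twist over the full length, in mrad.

J = π(d_o⁴ − d_i⁴)/32 = π(0.137⁴ − 0.110⁴)/32 = 2.021×10^-5 m⁴.
θ = T·L/(G·J) = 4260 × 1.94 / (78.3×10⁹ × 2.021×10^-5) = 5.222×10^-3 rad.

5.22 mrad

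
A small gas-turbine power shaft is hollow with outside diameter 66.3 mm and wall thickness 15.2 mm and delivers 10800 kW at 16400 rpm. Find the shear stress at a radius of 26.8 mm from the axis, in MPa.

97.2 MPa

ω = 2π·16400/60 = 1717 rad/s, so T = P/ω = 10800×10³ / 1717 = 6289 N·m.
J = π(d_o⁴ − d_i⁴)/32 = π(0.0663⁴ − 0.0359⁴)/32 = 1.734×10^-6 m⁴.
Shear stress varies linearly with radius: τ = T·r/J = 6289 × 0.0268 / 1.734×10^-6 = 9.720×10^7 Pa.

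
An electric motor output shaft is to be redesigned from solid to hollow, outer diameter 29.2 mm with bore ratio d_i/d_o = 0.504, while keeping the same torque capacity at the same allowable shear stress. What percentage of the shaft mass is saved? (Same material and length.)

Equal τ_max and T ⇒ the solid shaft needs d_s³ = d_o³(1−k⁴), so d_s = 29.2·(1−0.504⁴)^(1/3) = 28.56 mm.
Area ratio A_h/A_s = d_o²(1−k²)/d_s² = (1−k²)/(1−k⁴)^(2/3) = 0.7799.
Mass saving = 1 − 0.7799 = 22.0 %.

22.0 %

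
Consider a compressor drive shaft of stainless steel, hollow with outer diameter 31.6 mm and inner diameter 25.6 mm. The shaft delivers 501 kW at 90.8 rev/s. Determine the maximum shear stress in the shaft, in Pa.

2.49e8 Pa

ω = 2π·90.8 = 570.5 rad/s, so T = P/ω = 501×10³ / 570.5 = 878.2 N·m.
J = π(d_o⁴ − d_i⁴)/32 = π(0.0316⁴ − 0.0256⁴)/32 = 5.573×10^-8 m⁴.
τ_max = T·r/J = 878.2 × 0.0158 / 5.573×10^-8 = 2.490×10^8 Pa.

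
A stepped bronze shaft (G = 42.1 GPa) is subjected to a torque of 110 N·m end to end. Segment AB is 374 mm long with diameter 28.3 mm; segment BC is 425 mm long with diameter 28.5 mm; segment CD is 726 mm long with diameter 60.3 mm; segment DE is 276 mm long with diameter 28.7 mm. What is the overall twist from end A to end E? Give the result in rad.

J_AB = π(0.0283)⁴/32 = 6.30×10^-8 m⁴; J_BC = π(0.0285)⁴/32 = 6.48×10^-8 m⁴; J_CD = π(0.0603)⁴/32 = 1.30×10^-6 m⁴; J_DE = π(0.0287)⁴/32 = 6.66×10^-8 m⁴.
θ = (T/G)·Σ L_i/J_i = (110.0/42.1×10⁹)·(0.374/6.30×10^-8 + 0.425/6.48×10^-8 + 0.726/1.30×10^-6 + 0.276/6.66×10^-8) = 0.04495 rad.

0.0450 rad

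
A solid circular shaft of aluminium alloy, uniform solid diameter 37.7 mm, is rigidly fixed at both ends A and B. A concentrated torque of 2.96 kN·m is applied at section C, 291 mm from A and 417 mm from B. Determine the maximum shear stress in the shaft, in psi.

With uniform GJ and both ends fixed, compatibility θ_AC = θ_CB gives T_A·a = T_B·b, together with T_A + T_B = T₀.
T_A = T₀·b/(a+b) = 2960·417/708.0 = 1743 N·m; T_B = 1217 N·m.
τ in each portion: τ_AC = 1.66×10^8 Pa, τ_CB = 1.16×10^8 Pa; maximum is in AC.
τ_max = T_AC·r/J = 1743·0.0189/1.98×10^-7 = 1.657×10^8 Pa.

24000 psi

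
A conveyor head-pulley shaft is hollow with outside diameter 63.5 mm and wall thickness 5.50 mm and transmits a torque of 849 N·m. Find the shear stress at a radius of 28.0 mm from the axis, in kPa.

J = π(d_o⁴ − d_i⁴)/32 = π(0.0635⁴ − 0.0525⁴)/32 = 8.504×10^-7 m⁴.
Shear stress varies linearly with radius: τ = T·r/J = 849.0 × 0.0280 / 8.504×10^-7 = 2.795×10^7 Pa.

28000 kPa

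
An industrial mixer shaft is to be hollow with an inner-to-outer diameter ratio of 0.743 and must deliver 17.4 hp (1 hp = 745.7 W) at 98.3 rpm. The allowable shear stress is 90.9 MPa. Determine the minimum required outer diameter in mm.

ω = 2π·98.3/60 = 10.29 rad/s, so T = P/ω = 17.4×745.7 / 10.29 = 1260 N·m.
For a hollow shaft with d_i/d_o = 0.743: τ_max = 16T/(π d_o³ (1−k⁴)), so d_o = [16T/(π τ_allow (1−k⁴))]^(1/3) = [16·1260/(π·9.09×10^7·0.6952)]^(1/3) = 0.04666 m.

46.7 mm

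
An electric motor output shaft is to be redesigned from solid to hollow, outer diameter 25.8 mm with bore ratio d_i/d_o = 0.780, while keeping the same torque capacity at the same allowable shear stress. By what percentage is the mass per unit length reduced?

46.7 %

Equal τ_max and T ⇒ the solid shaft needs d_s³ = d_o³(1−k⁴), so d_s = 25.8·(1−0.780⁴)^(1/3) = 22.12 mm.
Area ratio A_h/A_s = d_o²(1−k²)/d_s² = (1−k²)/(1−k⁴)^(2/3) = 0.5329.
Mass saving = 1 − 0.5329 = 46.7 %.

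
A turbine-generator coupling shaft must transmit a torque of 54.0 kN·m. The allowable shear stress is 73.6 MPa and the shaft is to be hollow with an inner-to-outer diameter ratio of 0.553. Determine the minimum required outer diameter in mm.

160 mm

For a hollow shaft with d_i/d_o = 0.553: τ_max = 16T/(π d_o³ (1−k⁴)), so d_o = [16T/(π τ_allow (1−k⁴))]^(1/3) = [16·54000/(π·7.36×10^7·0.9065)]^(1/3) = 0.1603 m.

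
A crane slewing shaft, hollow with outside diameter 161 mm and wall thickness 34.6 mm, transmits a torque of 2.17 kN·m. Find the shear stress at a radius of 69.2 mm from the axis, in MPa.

J = π(d_o⁴ − d_i⁴)/32 = π(0.161⁴ − 0.0918⁴)/32 = 5.899×10^-5 m⁴.
Shear stress varies linearly with radius: τ = T·r/J = 2170 × 0.0692 / 5.899×10^-5 = 2.546×10^6 Pa.

2.55 MPa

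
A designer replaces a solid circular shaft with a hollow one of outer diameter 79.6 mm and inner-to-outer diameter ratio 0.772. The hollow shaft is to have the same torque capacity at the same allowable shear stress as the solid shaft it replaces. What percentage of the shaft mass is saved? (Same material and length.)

Equal τ_max and T ⇒ the solid shaft needs d_s³ = d_o³(1−k⁴), so d_s = 79.6·(1−0.772⁴)^(1/3) = 68.77 mm.
Area ratio A_h/A_s = d_o²(1−k²)/d_s² = (1−k²)/(1−k⁴)^(2/3) = 0.5413.
Mass saving = 1 − 0.5413 = 45.9 %.

45.9 %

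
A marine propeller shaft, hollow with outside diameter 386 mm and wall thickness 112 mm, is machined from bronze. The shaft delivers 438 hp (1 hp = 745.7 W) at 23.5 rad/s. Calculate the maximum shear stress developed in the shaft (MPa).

ω = 23.5 rad/s, so T = P/ω = 438×745.7 / 23.50 = 13900 N·m.
J = π(d_o⁴ − d_i⁴)/32 = π(0.386⁴ − 0.162⁴)/32 = 2.112×10^-3 m⁴.
τ_max = T·r/J = 13900 × 0.193 / 2.112×10^-3 = 1.270×10^6 Pa.

1.27 MPa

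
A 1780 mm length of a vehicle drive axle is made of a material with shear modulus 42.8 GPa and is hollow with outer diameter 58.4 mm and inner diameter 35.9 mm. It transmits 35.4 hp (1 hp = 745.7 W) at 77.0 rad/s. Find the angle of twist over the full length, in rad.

ω = 77.0 rad/s, so T = P/ω = 35.4×745.7 / 77.00 = 342.8 N·m.
J = π(d_o⁴ − d_i⁴)/32 = π(0.0584⁴ − 0.0359⁴)/32 = 9.789×10^-7 m⁴.
θ = T·L/(G·J) = 342.8 × 1.78 / (42.8×10⁹ × 9.789×10^-7) = 0.01457 rad.

0.0146 rad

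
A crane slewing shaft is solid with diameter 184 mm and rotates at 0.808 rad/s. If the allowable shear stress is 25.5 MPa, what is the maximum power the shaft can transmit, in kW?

J = πd⁴/32 = π(0.184)⁴/32 = 1.125×10^-4 m⁴.
T_max = τ_allow·J/r = 2.55×10^7 × 1.125×10^-4 / 0.0920 = 31190 N·m.
ω = 0.808 rad/s, so P_max = T_max·ω = 2.520×10^4 W.

25.2 kW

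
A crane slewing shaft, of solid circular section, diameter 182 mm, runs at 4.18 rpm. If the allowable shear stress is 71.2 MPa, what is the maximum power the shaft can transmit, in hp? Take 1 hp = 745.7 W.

J = πd⁴/32 = π(0.182)⁴/32 = 1.077×10^-4 m⁴.
T_max = τ_allow·J/r = 7.12×10^7 × 1.077×10^-4 / 0.0910 = 84280 N·m.
ω = 2π·4.18/60 = 0.4377 rad/s, so P_max = T_max·ω = 3.689×10^4 W.

49.5 hp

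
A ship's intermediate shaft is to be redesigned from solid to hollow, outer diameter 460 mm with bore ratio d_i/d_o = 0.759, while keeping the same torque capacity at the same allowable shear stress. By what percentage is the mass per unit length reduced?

44.5 %

Equal τ_max and T ⇒ the solid shaft needs d_s³ = d_o³(1−k⁴), so d_s = 460·(1−0.759⁴)^(1/3) = 402.1 mm.
Area ratio A_h/A_s = d_o²(1−k²)/d_s² = (1−k²)/(1−k⁴)^(2/3) = 0.5547.
Mass saving = 1 − 0.5547 = 44.5 %.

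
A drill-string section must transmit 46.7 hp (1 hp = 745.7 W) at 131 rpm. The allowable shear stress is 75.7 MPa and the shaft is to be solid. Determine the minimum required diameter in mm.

55.5 mm

ω = 2π·131/60 = 13.72 rad/s, so T = P/ω = 46.7×745.7 / 13.72 = 2539 N·m.
For a solid shaft τ_max = 16T/(πd³), so d = (16T/(π τ_allow))^(1/3) = (16·2539/(π·7.57×10^7))^(1/3) = 0.05548 m.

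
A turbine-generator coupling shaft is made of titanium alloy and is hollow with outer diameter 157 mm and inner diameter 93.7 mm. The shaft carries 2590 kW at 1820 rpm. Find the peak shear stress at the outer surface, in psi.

2970 psi

ω = 2π·1820/60 = 190.6 rad/s, so T = P/ω = 2590×10³ / 190.6 = 13590 N·m.
J = π(d_o⁴ − d_i⁴)/32 = π(0.157⁴ − 0.0937⁴)/32 = 5.208×10^-5 m⁴.
τ_max = T·r/J = 13590 × 0.0785 / 5.208×10^-5 = 2.048×10^7 Pa.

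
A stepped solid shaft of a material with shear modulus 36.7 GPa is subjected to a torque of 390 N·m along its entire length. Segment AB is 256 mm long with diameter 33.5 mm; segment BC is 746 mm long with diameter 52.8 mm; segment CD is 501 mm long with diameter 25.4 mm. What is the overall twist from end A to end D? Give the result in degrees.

J_AB = π(0.0335)⁴/32 = 1.24×10^-7 m⁴; J_BC = π(0.0528)⁴/32 = 7.63×10^-7 m⁴; J_CD = π(0.0254)⁴/32 = 4.09×10^-8 m⁴.
θ = (T/G)·Σ L_i/J_i = (390.0/36.7×10⁹)·(0.256/1.24×10^-7 + 0.746/7.63×10^-7 + 0.501/4.09×10^-8) = 0.1627 rad.

9.32°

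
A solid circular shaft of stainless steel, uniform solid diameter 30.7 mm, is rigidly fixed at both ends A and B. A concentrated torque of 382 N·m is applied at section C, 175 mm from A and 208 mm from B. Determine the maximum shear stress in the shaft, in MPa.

36.5 MPa

With uniform GJ and both ends fixed, compatibility θ_AC = θ_CB gives T_A·a = T_B·b, together with T_A + T_B = T₀.
T_A = T₀·b/(a+b) = 382.0·208/383.0 = 207.5 N·m; T_B = 174.5 N·m.
τ in each portion: τ_AC = 3.65×10^7 Pa, τ_CB = 3.07×10^7 Pa; maximum is in AC.
τ_max = T_AC·r/J = 207.5·0.0153/8.72×10^-8 = 3.652×10^7 Pa.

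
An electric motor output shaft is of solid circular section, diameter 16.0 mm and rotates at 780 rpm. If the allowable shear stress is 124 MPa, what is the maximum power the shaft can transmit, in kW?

8.15 kW

J = πd⁴/32 = π(0.0160)⁴/32 = 6.434×10^-9 m⁴.
T_max = τ_allow·J/r = 1.24×10^8 × 6.434×10^-9 / 0.00800 = 99.73 N·m.
ω = 2π·780/60 = 81.68 rad/s, so P_max = T_max·ω = 8146 W.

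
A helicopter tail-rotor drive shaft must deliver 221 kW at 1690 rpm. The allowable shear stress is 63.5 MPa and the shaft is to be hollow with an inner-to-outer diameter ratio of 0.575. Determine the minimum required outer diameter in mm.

48.3 mm

ω = 2π·1690/60 = 177.0 rad/s, so T = P/ω = 221×10³ / 177.0 = 1249 N·m.
For a hollow shaft with d_i/d_o = 0.575: τ_max = 16T/(π d_o³ (1−k⁴)), so d_o = [16T/(π τ_allow (1−k⁴))]^(1/3) = [16·1249/(π·6.35×10^7·0.8907)]^(1/3) = 0.04827 m.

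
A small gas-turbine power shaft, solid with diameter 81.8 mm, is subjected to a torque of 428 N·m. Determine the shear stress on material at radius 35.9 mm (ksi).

J = πd⁴/32 = π(0.0818)⁴/32 = 4.396×10^-6 m⁴.
Shear stress varies linearly with radius: τ = T·r/J = 428.0 × 0.0359 / 4.396×10^-6 = 3.496×10^6 Pa.

0.507 ksi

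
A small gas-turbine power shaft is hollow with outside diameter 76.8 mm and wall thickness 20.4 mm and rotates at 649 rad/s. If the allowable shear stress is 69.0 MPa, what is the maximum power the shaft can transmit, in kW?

J = π(d_o⁴ − d_i⁴)/32 = π(0.0768⁴ − 0.0360⁴)/32 = 3.251×10^-6 m⁴.
T_max = τ_allow·J/r = 6.90×10^7 × 3.251×10^-6 / 0.0384 = 5841 N·m.
ω = 649 rad/s, so P_max = T_max·ω = 3.791×10^6 W.

3790 kW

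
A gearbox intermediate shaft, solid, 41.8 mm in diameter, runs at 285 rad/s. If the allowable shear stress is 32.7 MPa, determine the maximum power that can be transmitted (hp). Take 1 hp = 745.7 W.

J = πd⁴/32 = π(0.0418)⁴/32 = 2.997×10^-7 m⁴.
T_max = τ_allow·J/r = 3.27×10^7 × 2.997×10^-7 / 0.0209 = 468.9 N·m.
ω = 285 rad/s, so P_max = T_max·ω = 1.336×10^5 W.

179 hp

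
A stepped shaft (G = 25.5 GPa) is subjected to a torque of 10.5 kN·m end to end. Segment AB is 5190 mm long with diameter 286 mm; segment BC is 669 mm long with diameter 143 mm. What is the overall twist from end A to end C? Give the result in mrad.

9.96 mrad

J_AB = π(0.286)⁴/32 = 6.57×10^-4 m⁴; J_BC = π(0.143)⁴/32 = 4.11×10^-5 m⁴.
θ = (T/G)·Σ L_i/J_i = (10500/25.5×10⁹)·(5.19/6.57×10^-4 + 0.669/4.11×10^-5) = 9.964×10^-3 rad.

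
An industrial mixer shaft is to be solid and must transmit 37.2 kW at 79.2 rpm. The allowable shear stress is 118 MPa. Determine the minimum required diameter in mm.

57.8 mm

ω = 2π·79.2/60 = 8.294 rad/s, so T = P/ω = 37.2×10³ / 8.294 = 4485 N·m.
For a solid shaft τ_max = 16T/(πd³), so d = (16T/(π τ_allow))^(1/3) = (16·4485/(π·1.18×10^8))^(1/3) = 0.05785 m.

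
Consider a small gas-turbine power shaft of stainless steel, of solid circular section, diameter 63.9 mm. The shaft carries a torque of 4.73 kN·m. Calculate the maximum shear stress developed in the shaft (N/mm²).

J = πd⁴/32 = π(0.0639)⁴/32 = 1.637×10^-6 m⁴.
τ_max = T·r/J = 4730 × 0.0319 / 1.637×10^-6 = 9.233×10^7 Pa.

92.3 N/mm²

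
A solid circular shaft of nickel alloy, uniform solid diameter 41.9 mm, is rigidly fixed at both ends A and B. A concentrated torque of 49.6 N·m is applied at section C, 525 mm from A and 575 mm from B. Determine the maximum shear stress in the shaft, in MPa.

With uniform GJ and both ends fixed, compatibility θ_AC = θ_CB gives T_A·a = T_B·b, together with T_A + T_B = T₀.
T_A = T₀·b/(a+b) = 49.60·575/1100 = 25.93 N·m; T_B = 23.67 N·m.
τ in each portion: τ_AC = 1.80×10^6 Pa, τ_CB = 1.64×10^6 Pa; maximum is in AC.
τ_max = T_AC·r/J = 25.93·0.0209/3.03×10^-7 = 1.795×10^6 Pa.

1.80 MPa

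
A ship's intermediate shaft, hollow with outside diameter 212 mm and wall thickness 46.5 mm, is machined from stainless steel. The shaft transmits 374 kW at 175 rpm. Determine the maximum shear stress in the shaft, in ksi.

1.76 ksi

ω = 2π·175/60 = 18.33 rad/s, so T = P/ω = 374×10³ / 18.33 = 20410 N·m.
J = π(d_o⁴ − d_i⁴)/32 = π(0.212⁴ − 0.119⁴)/32 = 1.786×10^-4 m⁴.
τ_max = T·r/J = 20410 × 0.106 / 1.786×10^-4 = 1.211×10^7 Pa.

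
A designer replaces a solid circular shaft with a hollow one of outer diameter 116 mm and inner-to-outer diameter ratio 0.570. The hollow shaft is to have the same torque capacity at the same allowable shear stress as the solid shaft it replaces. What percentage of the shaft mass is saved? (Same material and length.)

27.3 %

Equal τ_max and T ⇒ the solid shaft needs d_s³ = d_o³(1−k⁴), so d_s = 116·(1−0.570⁴)^(1/3) = 111.8 mm.
Area ratio A_h/A_s = d_o²(1−k²)/d_s² = (1−k²)/(1−k⁴)^(2/3) = 0.7272.
Mass saving = 1 − 0.7272 = 27.3 %.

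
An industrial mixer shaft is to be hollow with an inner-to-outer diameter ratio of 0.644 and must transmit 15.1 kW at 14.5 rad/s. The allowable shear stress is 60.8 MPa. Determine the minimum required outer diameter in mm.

ω = 14.5 rad/s, so T = P/ω = 15.1×10³ / 14.50 = 1041 N·m.
For a hollow shaft with d_i/d_o = 0.644: τ_max = 16T/(π d_o³ (1−k⁴)), so d_o = [16T/(π τ_allow (1−k⁴))]^(1/3) = [16·1041/(π·6.08×10^7·0.8280)]^(1/3) = 0.04723 m.

47.2 mm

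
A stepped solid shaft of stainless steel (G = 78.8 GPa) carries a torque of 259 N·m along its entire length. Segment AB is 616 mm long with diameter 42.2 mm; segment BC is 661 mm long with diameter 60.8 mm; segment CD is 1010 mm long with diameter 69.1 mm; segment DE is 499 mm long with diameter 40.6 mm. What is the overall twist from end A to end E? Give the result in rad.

0.0158 rad

J_AB = π(0.0422)⁴/32 = 3.11×10^-7 m⁴; J_BC = π(0.0608)⁴/32 = 1.34×10^-6 m⁴; J_CD = π(0.0691)⁴/32 = 2.24×10^-6 m⁴; J_DE = π(0.0406)⁴/32 = 2.67×10^-7 m⁴.
θ = (T/G)·Σ L_i/J_i = (259.0/78.8×10⁹)·(0.616/3.11×10^-7 + 0.661/1.34×10^-6 + 1.01/2.24×10^-6 + 0.499/2.67×10^-7) = 0.01575 rad.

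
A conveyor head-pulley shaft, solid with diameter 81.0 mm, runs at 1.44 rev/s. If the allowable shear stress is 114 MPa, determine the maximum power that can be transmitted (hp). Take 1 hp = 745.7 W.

144 hp

J = πd⁴/32 = π(0.0810)⁴/32 = 4.226×10^-6 m⁴.
T_max = τ_allow·J/r = 1.14×10^8 × 4.226×10^-6 / 0.0405 = 11900 N·m.
ω = 2π·1.44 = 9.048 rad/s, so P_max = T_max·ω = 1.076×10^5 W.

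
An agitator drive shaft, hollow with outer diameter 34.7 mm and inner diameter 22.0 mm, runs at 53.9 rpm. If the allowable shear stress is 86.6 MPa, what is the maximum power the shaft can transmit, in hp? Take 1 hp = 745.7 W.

4.51 hp

J = π(d_o⁴ − d_i⁴)/32 = π(0.0347⁴ − 0.0220⁴)/32 = 1.193×10^-7 m⁴.
T_max = τ_allow·J/r = 8.66×10^7 × 1.193×10^-7 / 0.0174 = 595.7 N·m.
ω = 2π·53.9/60 = 5.644 rad/s, so P_max = T_max·ω = 3362 W.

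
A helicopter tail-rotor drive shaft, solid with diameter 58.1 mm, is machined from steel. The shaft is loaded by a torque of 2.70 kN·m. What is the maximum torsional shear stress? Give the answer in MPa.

J = πd⁴/32 = π(0.0581)⁴/32 = 1.119×10^-6 m⁴.
τ_max = T·r/J = 2700 × 0.0290 / 1.119×10^-6 = 7.011×10^7 Pa.

70.1 MPa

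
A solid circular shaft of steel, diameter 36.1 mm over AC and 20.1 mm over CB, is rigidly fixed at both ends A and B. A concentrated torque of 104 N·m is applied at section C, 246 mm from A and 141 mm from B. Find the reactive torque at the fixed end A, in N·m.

Compatibility: T_A·a/J_AC = T_B·b/J_CB with T_A + T_B = T₀.
J_AC = 1.67×10^-7 m⁴, J_CB = 1.60×10^-8 m⁴, so T_A = T₀·(J_AC/a)/((J_AC/a)+(J_CB/b)) = 89.07 N·m, T_B = 14.93 N·m.

89.1 N·m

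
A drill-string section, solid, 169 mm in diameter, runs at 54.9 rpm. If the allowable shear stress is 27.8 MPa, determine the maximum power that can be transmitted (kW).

J = πd⁴/32 = π(0.169)⁴/32 = 8.008×10^-5 m⁴.
T_max = τ_allow·J/r = 2.78×10^7 × 8.008×10^-5 / 0.0845 = 26350 N·m.
ω = 2π·54.9/60 = 5.749 rad/s, so P_max = T_max·ω = 1.515×10^5 W.

151 kW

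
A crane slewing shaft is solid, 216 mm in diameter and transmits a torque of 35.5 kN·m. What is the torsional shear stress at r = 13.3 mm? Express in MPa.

2.21 MPa

J = πd⁴/32 = π(0.216)⁴/32 = 2.137×10^-4 m⁴.
Shear stress varies linearly with radius: τ = T·r/J = 35500 × 0.0133 / 2.137×10^-4 = 2.209×10^6 Pa.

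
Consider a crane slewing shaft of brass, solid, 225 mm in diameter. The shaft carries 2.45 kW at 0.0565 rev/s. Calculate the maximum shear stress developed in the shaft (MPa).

ω = 2π·0.0565 = 0.3550 rad/s, so T = P/ω = 2.45×10³ / 0.3550 = 6901 N·m.
J = πd⁴/32 = π(0.225)⁴/32 = 2.516×10^-4 m⁴.
τ_max = T·r/J = 6901 × 0.113 / 2.516×10^-4 = 3.086×10^6 Pa.

3.09 MPa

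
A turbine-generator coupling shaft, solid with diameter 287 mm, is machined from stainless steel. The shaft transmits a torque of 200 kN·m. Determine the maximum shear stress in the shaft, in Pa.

J = πd⁴/32 = π(0.287)⁴/32 = 6.661×10^-4 m⁴.
τ_max = T·r/J = 200000 × 0.143 / 6.661×10^-4 = 4.309×10^7 Pa.

4.31e7 Pa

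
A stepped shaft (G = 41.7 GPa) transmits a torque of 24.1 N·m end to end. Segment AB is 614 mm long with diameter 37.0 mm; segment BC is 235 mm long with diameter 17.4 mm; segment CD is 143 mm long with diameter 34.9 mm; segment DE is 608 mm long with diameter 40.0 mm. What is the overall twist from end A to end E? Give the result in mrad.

19.0 mrad

J_AB = π(0.0370)⁴/32 = 1.84×10^-7 m⁴; J_BC = π(0.0174)⁴/32 = 9.00×10^-9 m⁴; J_CD = π(0.0349)⁴/32 = 1.46×10^-7 m⁴; J_DE = π(0.0400)⁴/32 = 2.51×10^-7 m⁴.
θ = (T/G)·Σ L_i/J_i = (24.10/41.7×10⁹)·(0.614/1.84×10^-7 + 0.235/9.00×10^-9 + 0.143/1.46×10^-7 + 0.608/2.51×10^-7) = 0.01899 rad.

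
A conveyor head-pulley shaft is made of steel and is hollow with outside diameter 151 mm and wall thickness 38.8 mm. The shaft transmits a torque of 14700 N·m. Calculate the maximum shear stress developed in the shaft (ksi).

3.34 ksi

J = π(d_o⁴ − d_i⁴)/32 = π(0.151⁴ − 0.0734⁴)/32 = 4.819×10^-5 m⁴.
τ_max = T·r/J = 14700 × 0.0755 / 4.819×10^-5 = 2.303×10^7 Pa.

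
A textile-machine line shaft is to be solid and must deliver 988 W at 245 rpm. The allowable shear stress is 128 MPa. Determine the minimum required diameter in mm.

ω = 2π·245/60 = 25.66 rad/s, so T = P/ω = 988 / 25.66 = 38.51 N·m.
For a solid shaft τ_max = 16T/(πd³), so d = (16T/(π τ_allow))^(1/3) = (16·38.51/(π·1.28×10^8))^(1/3) = 0.01153 m.

11.5 mm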